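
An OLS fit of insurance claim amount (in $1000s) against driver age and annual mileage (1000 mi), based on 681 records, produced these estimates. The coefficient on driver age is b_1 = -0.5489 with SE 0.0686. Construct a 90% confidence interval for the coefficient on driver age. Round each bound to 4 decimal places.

(-0.6619, -0.4359)

df = n − k − 1 = 681 − 2 − 1 = 678.
t* = t_{0.05, 678} = 1.647104.
Margin = t* × SE = 1.647104 × 0.0686 = 0.112991.
CI: -0.5489 ± 0.112991 → (-0.6619, -0.4359).
With 90% confidence, each one-unit increase in driver age is associated with a change of between -0.6619 and -0.4359 $1000s in insurance claim amount, holding the other predictors fixed.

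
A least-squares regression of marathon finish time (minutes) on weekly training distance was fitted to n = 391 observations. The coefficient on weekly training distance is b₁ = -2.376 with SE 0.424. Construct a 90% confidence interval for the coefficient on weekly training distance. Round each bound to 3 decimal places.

df = n − 2 = 391 − 2 = 389.
t* = t_{0.05, 389} = 1.64878.
Margin = t* × SE = 1.64878 × 0.424 = 0.69908.
CI: -2.376 ± 0.69908 → (-3.075, -1.677).
With 90% confidence, each one-unit increase in weekly training distance is associated with a change of between -3.075 and -1.677 minutes in marathon finish time.

(-3.075, -1.677)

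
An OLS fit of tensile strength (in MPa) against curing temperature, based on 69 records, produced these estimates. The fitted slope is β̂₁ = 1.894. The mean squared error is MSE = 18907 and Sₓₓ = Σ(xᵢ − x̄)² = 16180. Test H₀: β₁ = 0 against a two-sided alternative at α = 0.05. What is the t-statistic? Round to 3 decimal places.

SE(β̂₁) = √(MSE/Sₓₓ) = √(18907/16180) = 1.08099.
t = 1.894 / 1.08099 = 1.752.
df = n − 2 = 67.
Two-sided p ≈ 0.0843, which is ≥ 0.05, so fail to reject H₀.
The data do not give significant evidence of an association between curing temperature and tensile strength.

t = 1.752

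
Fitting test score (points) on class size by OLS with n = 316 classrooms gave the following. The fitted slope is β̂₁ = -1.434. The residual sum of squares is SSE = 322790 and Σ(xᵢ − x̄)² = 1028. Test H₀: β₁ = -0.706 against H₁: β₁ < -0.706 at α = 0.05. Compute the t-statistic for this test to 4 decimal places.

t = -0.7280

MSE = SSE/(n − 2) = 322790/314 = 1027.99.
SE(β̂₁) = √(MSE/Sₓₓ) = √(1027.99/1028) = 0.999997.
t = (-1.434 − (-0.706)) / 0.999997 = -0.7280.
df = n − 2 = 314.
One-sided p ≈ 0.2336, which is ≥ 0.05, so fail to reject H₀.
The data do not give significant evidence that the true slope on class size is below -0.706 points per unit.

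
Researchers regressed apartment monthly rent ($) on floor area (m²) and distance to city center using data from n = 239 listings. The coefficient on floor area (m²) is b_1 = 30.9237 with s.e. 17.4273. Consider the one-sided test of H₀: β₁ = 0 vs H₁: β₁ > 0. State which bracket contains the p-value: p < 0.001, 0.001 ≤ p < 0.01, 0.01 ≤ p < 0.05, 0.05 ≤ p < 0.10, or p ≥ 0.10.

0.01 ≤ p < 0.05

t = 30.9237 / 17.4273 = 1.774.
df = n − k − 1 = 239 − 2 − 1 = 236.
One-sided p = P(T_{236} > t) ≈ 0.0386.
So 0.01 ≤ p < 0.05.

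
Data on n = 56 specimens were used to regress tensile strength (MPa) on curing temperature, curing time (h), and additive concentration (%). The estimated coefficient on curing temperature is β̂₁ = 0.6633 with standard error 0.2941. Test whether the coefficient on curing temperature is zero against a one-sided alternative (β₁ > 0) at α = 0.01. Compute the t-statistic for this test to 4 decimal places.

t = 2.2554

H₀: β₁ = 0 vs H₁: β₁ > 0.
t = (β̂₁ − β₁⁰)/SE = 0.6633 / 0.2941 = 2.2554.
df = n − k − 1 = 56 − 3 − 1 = 52.
One-sided p ≈ 0.0142, which is ≥ 0.01, so fail to reject H₀.
The data do not give significant evidence that the true slope on curing temperature is positive, holding the other predictors fixed.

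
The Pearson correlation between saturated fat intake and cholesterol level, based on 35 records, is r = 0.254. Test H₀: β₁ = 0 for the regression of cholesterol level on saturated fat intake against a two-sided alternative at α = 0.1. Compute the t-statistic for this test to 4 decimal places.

t = 1.5086

t = r·√(n − 2)/√(1 − r²) = 0.254·√33/√0.935484 = 1.5086.
df = n − 2 = 33.
Two-sided p ≈ 0.1409, which is ≥ 0.1, so fail to reject H₀.
The data do not give significant evidence of a linear association between saturated fat intake and cholesterol level.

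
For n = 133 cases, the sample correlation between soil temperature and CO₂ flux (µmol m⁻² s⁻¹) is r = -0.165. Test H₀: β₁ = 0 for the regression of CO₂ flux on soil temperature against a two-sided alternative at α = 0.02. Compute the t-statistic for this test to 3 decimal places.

t = r·√(n − 2)/√(1 − r²) = -0.165·√131/√0.972775 = -1.915.
df = n − 2 = 131.
Two-sided p ≈ 0.0577, which is ≥ 0.02, so fail to reject H₀.
The data do not give significant evidence of a linear association between soil temperature and CO₂ flux.

t = -1.915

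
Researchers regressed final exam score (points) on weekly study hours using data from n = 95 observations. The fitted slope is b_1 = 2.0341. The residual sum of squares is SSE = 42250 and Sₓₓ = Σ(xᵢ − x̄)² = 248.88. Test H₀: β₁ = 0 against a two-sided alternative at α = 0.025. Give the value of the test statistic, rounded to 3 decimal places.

MSE = SSE/(n − 2) = 42250/93 = 454.301.
SE(b_1) = √(MSE/Sₓₓ) = √(454.301/248.88) = 1.35107.
t = 2.0341 / 1.35107 = 1.506.
df = n − 2 = 93.
Two-sided p ≈ 0.1356, which is ≥ 0.025, so fail to reject H₀.
The data do not give significant evidence of an association between weekly study hours and final exam score.

t = 1.506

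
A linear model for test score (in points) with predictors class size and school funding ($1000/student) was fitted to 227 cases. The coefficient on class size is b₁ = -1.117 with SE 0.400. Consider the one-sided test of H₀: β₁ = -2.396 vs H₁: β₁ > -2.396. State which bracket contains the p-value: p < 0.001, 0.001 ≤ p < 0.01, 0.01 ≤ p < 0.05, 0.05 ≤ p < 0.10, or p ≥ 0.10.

t = (-1.117 − (-2.396)) / 0.400 = 3.197.
df = n − k − 1 = 227 − 2 − 1 = 224.
One-sided p = P(T_{224} > t) ≈ 0.0008.
So p < 0.001.

p < 0.001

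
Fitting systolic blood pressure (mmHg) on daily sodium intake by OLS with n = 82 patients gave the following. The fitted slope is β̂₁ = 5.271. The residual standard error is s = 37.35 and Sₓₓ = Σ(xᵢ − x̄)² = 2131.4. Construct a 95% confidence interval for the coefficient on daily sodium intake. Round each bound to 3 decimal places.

SE(β̂₁) = s/√Sₓₓ = 37.35/√2131.4 = 0.809018.
df = n − 2 = 80.
t* = t_{0.025, 80} = 1.990063.
Margin = t* × SE = 1.990063 × 0.809018 = 1.61000.
CI: 5.271 ± 1.61000 → (3.661, 6.881).
With 95% confidence, each one-unit increase in daily sodium intake is associated with a change of between 3.661 and 6.881 mmHg in systolic blood pressure.

(3.661, 6.881)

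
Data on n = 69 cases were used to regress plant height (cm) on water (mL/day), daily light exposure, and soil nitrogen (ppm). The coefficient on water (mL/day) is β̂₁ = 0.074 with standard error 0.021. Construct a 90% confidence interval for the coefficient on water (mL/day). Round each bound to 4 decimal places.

df = n − k − 1 = 69 − 3 − 1 = 65.
t* = t_{0.05, 65} = 1.668636.
Margin = t* × SE = 1.668636 × 0.021 = 0.035041.
CI: 0.074 ± 0.035041 → (0.0390, 0.1090).
With 90% confidence, each one-unit increase in water (mL/day) is associated with a change of between 0.0390 and 0.1090 cm in plant height, holding the other predictors fixed.

(0.0390, 0.1090)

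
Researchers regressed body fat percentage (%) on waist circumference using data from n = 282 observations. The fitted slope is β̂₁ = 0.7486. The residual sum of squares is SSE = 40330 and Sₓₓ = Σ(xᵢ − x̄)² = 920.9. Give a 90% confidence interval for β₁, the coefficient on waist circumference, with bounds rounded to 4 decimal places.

(0.0959, 1.4013)

MSE = SSE/(n − 2) = 40330/280 = 144.036.
SE(β̂₁) = √(MSE/Sₓₓ) = √(144.036/920.9) = 0.395484.
df = n − 2 = 280.
t* = t_{0.05, 280} = 1.650314.
Margin = t* × SE = 1.650314 × 0.395484 = 0.652673.
CI: 0.7486 ± 0.652673 → (0.0959, 1.4013).
With 90% confidence, each one-unit increase in waist circumference is associated with a change of between 0.0959 and 1.4013 % in body fat percentage.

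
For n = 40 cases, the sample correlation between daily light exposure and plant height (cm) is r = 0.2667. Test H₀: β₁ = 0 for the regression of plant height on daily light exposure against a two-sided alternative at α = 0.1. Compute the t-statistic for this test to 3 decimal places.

t = r·√(n − 2)/√(1 − r²) = 0.2667·√38/√0.928871 = 1.706.
df = n − 2 = 38.
Two-sided p ≈ 0.0962, which is < 0.1, so reject H₀.
There is evidence of a linear association between daily light exposure and plant height.

t = 1.706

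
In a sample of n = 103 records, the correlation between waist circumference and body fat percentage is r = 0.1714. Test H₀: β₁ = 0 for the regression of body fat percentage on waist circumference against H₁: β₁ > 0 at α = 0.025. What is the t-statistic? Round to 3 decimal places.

t = 1.748

t = r·√(n − 2)/√(1 − r²) = 0.1714·√101/√0.970622 = 1.748.
df = n − 2 = 101.
One-sided p ≈ 0.0417, which is ≥ 0.025, so fail to reject H₀.
The data do not give significant evidence of a linear association between waist circumference and body fat percentage.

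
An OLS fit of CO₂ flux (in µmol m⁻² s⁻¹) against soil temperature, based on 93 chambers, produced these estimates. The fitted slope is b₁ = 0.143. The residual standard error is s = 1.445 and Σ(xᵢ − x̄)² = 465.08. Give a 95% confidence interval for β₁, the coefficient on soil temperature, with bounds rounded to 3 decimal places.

SE(b₁) = s/√Sₓₓ = 1.445/√465.08 = 0.0670045.
df = n − 2 = 91.
t* = t_{0.025, 91} = 1.986377.
Margin = t* × SE = 1.986377 × 0.0670045 = 0.13310.
CI: 0.143 ± 0.13310 → (0.010, 0.276).
With 95% confidence, each one-unit increase in soil temperature is associated with a change of between 0.010 and 0.276 µmol m⁻² s⁻¹ in CO₂ flux.

(0.010, 0.276)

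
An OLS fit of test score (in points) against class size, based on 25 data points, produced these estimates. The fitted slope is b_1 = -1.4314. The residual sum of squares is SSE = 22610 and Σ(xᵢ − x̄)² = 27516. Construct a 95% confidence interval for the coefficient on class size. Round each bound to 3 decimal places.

MSE = SSE/(n − 2) = 22610/23 = 983.043.
SE(b_1) = √(MSE/Sₓₓ) = √(983.043/27516) = 0.189014.
df = n − 2 = 23.
t* = t_{0.025, 23} = 2.068658.
Margin = t* × SE = 2.068658 × 0.189014 = 0.39101.
CI: -1.4314 ± 0.39101 → (-1.822, -1.040).
With 95% confidence, each one-unit increase in class size is associated with a change of between -1.822 and -1.040 points in test score.

(-1.822, -1.040)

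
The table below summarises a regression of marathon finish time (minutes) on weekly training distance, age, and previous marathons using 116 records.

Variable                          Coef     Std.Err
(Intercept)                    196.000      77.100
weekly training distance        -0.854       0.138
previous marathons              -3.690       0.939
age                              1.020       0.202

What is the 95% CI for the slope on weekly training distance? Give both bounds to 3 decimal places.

Read off: b = -0.854, SE = 0.138 for weekly training distance.
df = n − k − 1 = 116 − 3 − 1 = 112.
t* = t_{0.025, 112} = 1.981372.
Margin = t* × SE = 1.981372 × 0.138 = 0.27343.
CI: -0.854 ± 0.27343 → (-1.127, -0.581).

(-1.127, -0.581)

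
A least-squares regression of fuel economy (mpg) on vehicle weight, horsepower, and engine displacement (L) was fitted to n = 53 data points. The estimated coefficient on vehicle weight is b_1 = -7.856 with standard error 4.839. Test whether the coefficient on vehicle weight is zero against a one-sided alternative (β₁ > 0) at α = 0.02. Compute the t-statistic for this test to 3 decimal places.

H₀: β₁ = 0 vs H₁: β₁ > 0.
t = (b_1 − β₁⁰)/SE = -7.856 / 4.839 = -1.623.
df = n − k − 1 = 53 − 3 − 1 = 49.
One-sided p ≈ 0.9445, which is ≥ 0.02, so fail to reject H₀.
The data do not give significant evidence that the true slope on vehicle weight is positive, holding the other predictors fixed.

t = -1.623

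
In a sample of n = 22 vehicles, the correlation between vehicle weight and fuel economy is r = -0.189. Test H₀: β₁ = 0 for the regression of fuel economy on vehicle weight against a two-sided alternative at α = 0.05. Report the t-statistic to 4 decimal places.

t = -0.8607

t = r·√(n − 2)/√(1 − r²) = -0.189·√20/√0.964279 = -0.8607.
df = n − 2 = 20.
Two-sided p ≈ 0.3996, which is ≥ 0.05, so fail to reject H₀.
The data do not give significant evidence of a linear association between vehicle weight and fuel economy.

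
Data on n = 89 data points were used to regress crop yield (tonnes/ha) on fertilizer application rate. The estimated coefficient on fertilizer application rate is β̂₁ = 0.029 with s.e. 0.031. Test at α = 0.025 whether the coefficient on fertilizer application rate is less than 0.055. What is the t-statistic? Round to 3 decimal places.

t = -0.839

H₀: β₁ = 0.055 vs H₁: β₁ < 0.055.
t = (β̂₁ − β₁⁰)/SE = (0.029 − 0.055) / 0.031 = -0.839.
df = n − 2 = 89 − 2 = 87.
One-sided p ≈ 0.2020, which is ≥ 0.025, so fail to reject H₀.
The data do not give significant evidence that the true slope on fertilizer application rate is below 0.055 tonnes/ha per unit.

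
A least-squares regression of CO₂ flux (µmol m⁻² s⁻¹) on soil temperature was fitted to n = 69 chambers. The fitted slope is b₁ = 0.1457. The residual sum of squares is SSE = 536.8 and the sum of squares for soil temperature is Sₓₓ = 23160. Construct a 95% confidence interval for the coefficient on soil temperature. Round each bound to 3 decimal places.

MSE = SSE/(n − 2) = 536.8/67 = 8.01194.
SE(b₁) = √(MSE/Sₓₓ) = √(8.01194/23160) = 0.0185994.
df = n − 2 = 67.
t* = t_{0.025, 67} = 1.996008.
Margin = t* × SE = 1.996008 × 0.0185994 = 0.03712.
CI: 0.1457 ± 0.03712 → (0.109, 0.183).
With 95% confidence, each one-unit increase in soil temperature is associated with a change of between 0.109 and 0.183 µmol m⁻² s⁻¹ in CO₂ flux.

(0.109, 0.183)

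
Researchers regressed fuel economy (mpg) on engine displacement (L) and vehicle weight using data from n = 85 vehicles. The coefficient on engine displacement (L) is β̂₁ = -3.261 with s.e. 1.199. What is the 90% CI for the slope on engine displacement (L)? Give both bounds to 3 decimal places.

(-5.256, -1.266)

df = n − k − 1 = 85 − 2 − 1 = 82.
t* = t_{0.05, 82} = 1.663649.
Margin = t* × SE = 1.663649 × 1.199 = 1.99472.
CI: -3.261 ± 1.99472 → (-5.256, -1.266).
With 90% confidence, each one-unit increase in engine displacement (L) is associated with a change of between -5.256 and -1.266 mpg in fuel economy, holding the other predictors fixed.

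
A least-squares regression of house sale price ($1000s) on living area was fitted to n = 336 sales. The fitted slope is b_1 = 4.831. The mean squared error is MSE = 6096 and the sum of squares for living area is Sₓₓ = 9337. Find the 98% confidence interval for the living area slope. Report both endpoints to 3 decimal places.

(2.942, 6.720)

SE(b_1) = √(MSE/Sₓₓ) = √(6096/9337) = 0.808014.
df = n − 2 = 334.
t* = t_{0.01, 334} = 2.337564.
Margin = t* × SE = 2.337564 × 0.808014 = 1.88878.
CI: 4.831 ± 1.88878 → (2.942, 6.720).
With 98% confidence, each one-unit increase in living area is associated with a change of between 2.942 and 6.720 $1000s in house sale price.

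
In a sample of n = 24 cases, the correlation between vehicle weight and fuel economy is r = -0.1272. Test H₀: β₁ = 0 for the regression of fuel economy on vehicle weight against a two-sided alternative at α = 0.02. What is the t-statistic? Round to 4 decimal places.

t = -0.6015

t = r·√(n − 2)/√(1 − r²) = -0.1272·√22/√0.98382 = -0.6015.
df = n − 2 = 22.
Two-sided p ≈ 0.5537, which is ≥ 0.02, so fail to reject H₀.
The data do not give significant evidence of a linear association between vehicle weight and fuel economy.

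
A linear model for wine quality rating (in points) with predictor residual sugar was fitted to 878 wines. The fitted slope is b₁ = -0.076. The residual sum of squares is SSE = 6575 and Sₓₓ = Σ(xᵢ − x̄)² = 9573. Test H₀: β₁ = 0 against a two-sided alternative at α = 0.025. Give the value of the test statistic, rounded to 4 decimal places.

t = -2.7142

MSE = SSE/(n − 2) = 6575/876 = 7.50571.
SE(b₁) = √(MSE/Sₓₓ) = √(7.50571/9573) = 0.0280009.
t = -0.076 / 0.0280009 = -2.7142.
df = n − 2 = 876.
Two-sided p ≈ 0.0068, which is < 0.025, so reject H₀.
There is evidence that residual sugar is associated with wine quality rating.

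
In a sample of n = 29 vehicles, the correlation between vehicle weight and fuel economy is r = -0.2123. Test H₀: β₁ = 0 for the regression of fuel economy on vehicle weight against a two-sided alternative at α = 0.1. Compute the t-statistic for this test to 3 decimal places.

t = r·√(n − 2)/√(1 − r²) = -0.2123·√27/√0.954929 = -1.129.
df = n − 2 = 27.
Two-sided p ≈ 0.2689, which is ≥ 0.1, so fail to reject H₀.
The data do not give significant evidence of a linear association between vehicle weight and fuel economy.

t = -1.129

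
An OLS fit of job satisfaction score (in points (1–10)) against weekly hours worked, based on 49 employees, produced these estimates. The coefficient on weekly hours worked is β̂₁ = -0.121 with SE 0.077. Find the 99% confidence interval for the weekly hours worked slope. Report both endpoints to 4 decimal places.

(-0.3277, 0.0857)

df = n − 2 = 49 − 2 = 47.
t* = t_{0.005, 47} = 2.684556.
Margin = t* × SE = 2.684556 × 0.077 = 0.206711.
CI: -0.121 ± 0.206711 → (-0.3277, 0.0857).
With 99% confidence, each one-unit increase in weekly hours worked is associated with a change of between -0.3277 and 0.0857 points (1–10) in job satisfaction score.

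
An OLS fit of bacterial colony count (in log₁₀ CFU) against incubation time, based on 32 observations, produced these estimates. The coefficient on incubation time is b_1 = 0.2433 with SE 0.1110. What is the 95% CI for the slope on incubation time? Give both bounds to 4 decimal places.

(0.0166, 0.4700)

df = n − 2 = 32 − 2 = 30.
t* = t_{0.025, 30} = 2.042272.
Margin = t* × SE = 2.042272 × 0.1110 = 0.226692.
CI: 0.2433 ± 0.226692 → (0.0166, 0.4700).
With 95% confidence, each one-unit increase in incubation time is associated with a change of between 0.0166 and 0.4700 log₁₀ CFU in bacterial colony count.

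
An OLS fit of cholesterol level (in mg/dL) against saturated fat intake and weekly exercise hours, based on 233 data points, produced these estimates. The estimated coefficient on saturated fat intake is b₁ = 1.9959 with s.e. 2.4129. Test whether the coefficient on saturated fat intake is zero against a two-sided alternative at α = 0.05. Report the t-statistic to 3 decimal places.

H₀: β₁ = 0 vs H₁: β₁ ≠ 0.
t = (b₁ − β₁⁰)/SE = 1.9959 / 2.4129 = 0.827.
df = n − k − 1 = 233 − 2 − 1 = 230.
Two-sided p ≈ 0.4090, which is ≥ 0.05, so fail to reject H₀.
The data do not give significant evidence of an association between saturated fat intake and cholesterol level, after adjusting for the other predictors.

t = 0.827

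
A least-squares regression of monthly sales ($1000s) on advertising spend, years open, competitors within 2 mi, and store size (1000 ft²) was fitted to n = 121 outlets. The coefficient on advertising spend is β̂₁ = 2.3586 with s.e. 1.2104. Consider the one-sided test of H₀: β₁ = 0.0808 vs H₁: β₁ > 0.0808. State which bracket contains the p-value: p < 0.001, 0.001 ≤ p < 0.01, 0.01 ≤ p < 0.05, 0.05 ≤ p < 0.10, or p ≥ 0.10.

0.01 ≤ p < 0.05

t = (2.3586 − 0.0808) / 1.2104 = 1.882.
df = n − k − 1 = 121 − 4 − 1 = 116.
One-sided p = P(T_{116} > t) ≈ 0.0312.
So 0.01 ≤ p < 0.05.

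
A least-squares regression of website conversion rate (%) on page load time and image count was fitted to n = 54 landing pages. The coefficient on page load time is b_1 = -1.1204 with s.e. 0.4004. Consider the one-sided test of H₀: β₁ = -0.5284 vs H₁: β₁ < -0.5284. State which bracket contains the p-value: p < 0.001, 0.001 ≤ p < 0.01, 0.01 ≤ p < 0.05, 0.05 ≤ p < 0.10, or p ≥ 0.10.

t = (-1.1204 − (-0.5284)) / 0.4004 = -1.479.
df = n − k − 1 = 54 − 2 − 1 = 51.
One-sided p = P(T_{51} < t) ≈ 0.0727.
So 0.05 ≤ p < 0.10.

0.05 ≤ p < 0.10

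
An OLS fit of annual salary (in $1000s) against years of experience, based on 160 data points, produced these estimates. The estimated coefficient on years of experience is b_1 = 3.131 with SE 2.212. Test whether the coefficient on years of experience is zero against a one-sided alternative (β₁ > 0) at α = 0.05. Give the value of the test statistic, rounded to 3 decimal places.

H₀: β₁ = 0 vs H₁: β₁ > 0.
t = (b_1 − β₁⁰)/SE = 3.131 / 2.212 = 1.415.
df = n − 2 = 160 − 2 = 158.
One-sided p ≈ 0.0795, which is ≥ 0.05, so fail to reject H₀.
The data do not give significant evidence that the true slope on years of experience is positive.

t = 1.415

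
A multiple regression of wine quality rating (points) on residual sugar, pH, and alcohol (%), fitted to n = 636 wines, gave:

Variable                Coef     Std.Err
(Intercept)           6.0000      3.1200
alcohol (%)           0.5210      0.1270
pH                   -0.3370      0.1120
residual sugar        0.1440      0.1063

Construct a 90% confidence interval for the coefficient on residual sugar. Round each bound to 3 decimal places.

Read off: b = 0.1440, SE = 0.1063 for residual sugar.
df = n − k − 1 = 636 − 3 − 1 = 632.
t* = t_{0.05, 632} = 1.647268.
Margin = t* × SE = 1.647268 × 0.1063 = 0.17510.
CI: 0.1440 ± 0.17510 → (-0.031, 0.319).

(-0.031, 0.319)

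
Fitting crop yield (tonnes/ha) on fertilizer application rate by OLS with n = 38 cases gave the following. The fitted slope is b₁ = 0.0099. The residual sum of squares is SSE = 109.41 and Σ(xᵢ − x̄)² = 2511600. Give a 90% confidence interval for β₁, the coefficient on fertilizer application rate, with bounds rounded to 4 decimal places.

(0.0080, 0.0118)

MSE = SSE/(n − 2) = 109.41/36 = 3.03917.
SE(b₁) = √(MSE/Sₓₓ) = √(3.03917/2511600) = 0.00110002.
df = n − 2 = 36.
t* = t_{0.05, 36} = 1.688298.
Margin = t* × SE = 1.688298 × 0.00110002 = 0.001857.
CI: 0.0099 ± 0.001857 → (0.0080, 0.0118).
With 90% confidence, each one-unit increase in fertilizer application rate is associated with a change of between 0.0080 and 0.0118 tonnes/ha in crop yield.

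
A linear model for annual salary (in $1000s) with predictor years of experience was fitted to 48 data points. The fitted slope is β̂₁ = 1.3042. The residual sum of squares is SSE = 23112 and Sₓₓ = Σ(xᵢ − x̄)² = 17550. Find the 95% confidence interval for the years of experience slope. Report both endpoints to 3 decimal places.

(0.964, 1.645)

MSE = SSE/(n − 2) = 23112/46 = 502.435.
SE(β̂₁) = √(MSE/Sₓₓ) = √(502.435/17550) = 0.1692.
df = n − 2 = 46.
t* = t_{0.025, 46} = 2.012896.
Margin = t* × SE = 2.012896 × 0.1692 = 0.34058.
CI: 1.3042 ± 0.34058 → (0.964, 1.645).
With 95% confidence, each one-unit increase in years of experience is associated with a change of between 0.964 and 1.645 $1000s in annual salary.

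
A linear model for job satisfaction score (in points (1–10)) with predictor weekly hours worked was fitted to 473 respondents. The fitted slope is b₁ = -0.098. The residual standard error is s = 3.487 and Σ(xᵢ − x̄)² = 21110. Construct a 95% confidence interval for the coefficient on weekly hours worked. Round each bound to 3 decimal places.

(-0.145, -0.051)

SE(b₁) = s/√Sₓₓ = 3.487/√21110 = 0.0239998.
df = n − 2 = 471.
t* = t_{0.025, 471} = 1.965013.
Margin = t* × SE = 1.965013 × 0.0239998 = 0.04716.
CI: -0.098 ± 0.04716 → (-0.145, -0.051).
With 95% confidence, each one-unit increase in weekly hours worked is associated with a change of between -0.145 and -0.051 points (1–10) in job satisfaction score.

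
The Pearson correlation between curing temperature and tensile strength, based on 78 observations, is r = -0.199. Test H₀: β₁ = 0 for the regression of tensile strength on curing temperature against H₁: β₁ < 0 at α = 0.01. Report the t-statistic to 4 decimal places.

t = -1.7702

t = r·√(n − 2)/√(1 − r²) = -0.199·√76/√0.960399 = -1.7702.
df = n − 2 = 76.
One-sided p ≈ 0.0403, which is ≥ 0.01, so fail to reject H₀.
The data do not give significant evidence of a linear association between curing temperature and tensile strength.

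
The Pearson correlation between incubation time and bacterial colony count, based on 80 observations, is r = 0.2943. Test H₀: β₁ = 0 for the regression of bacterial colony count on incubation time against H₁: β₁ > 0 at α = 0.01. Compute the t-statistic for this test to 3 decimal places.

t = r·√(n − 2)/√(1 − r²) = 0.2943·√78/√0.913388 = 2.720.
df = n − 2 = 78.
One-sided p ≈ 0.0040, which is < 0.01, so reject H₀.
There is evidence of a linear association between incubation time and bacterial colony count.

t = 2.720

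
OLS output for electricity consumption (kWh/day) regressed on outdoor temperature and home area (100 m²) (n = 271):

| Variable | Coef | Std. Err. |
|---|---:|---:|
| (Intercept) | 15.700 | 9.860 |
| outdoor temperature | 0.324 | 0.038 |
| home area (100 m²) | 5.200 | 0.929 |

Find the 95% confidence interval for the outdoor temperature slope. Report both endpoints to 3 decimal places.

Read off: b = 0.324, SE = 0.038 for outdoor temperature.
df = n − k − 1 = 271 − 2 − 1 = 268.
t* = t_{0.025, 268} = 1.968855.
Margin = t* × SE = 1.968855 × 0.038 = 0.07482.
CI: 0.324 ± 0.07482 → (0.249, 0.399).

(0.249, 0.399)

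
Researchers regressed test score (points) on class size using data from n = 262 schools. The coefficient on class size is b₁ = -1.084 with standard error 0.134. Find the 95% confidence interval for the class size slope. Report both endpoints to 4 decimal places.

df = n − 2 = 262 − 2 = 260.
t* = t_{0.025, 260} = 1.96913.
Margin = t* × SE = 1.96913 × 0.134 = 0.263863.
CI: -1.084 ± 0.263863 → (-1.3479, -0.8201).
With 95% confidence, each one-unit increase in class size is associated with a change of between -1.3479 and -0.8201 points in test score.

(-1.3479, -0.8201)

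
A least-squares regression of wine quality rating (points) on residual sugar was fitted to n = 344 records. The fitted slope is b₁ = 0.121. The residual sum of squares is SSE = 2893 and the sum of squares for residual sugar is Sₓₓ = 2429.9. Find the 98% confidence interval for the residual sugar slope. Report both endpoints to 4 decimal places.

MSE = SSE/(n − 2) = 2893/342 = 8.45906.
SE(b₁) = √(MSE/Sₓₓ) = √(8.45906/2429.9) = 0.059002.
df = n − 2 = 342.
t* = t_{0.01, 342} = 2.337301.
Margin = t* × SE = 2.337301 × 0.059002 = 0.137905.
CI: 0.121 ± 0.137905 → (-0.0169, 0.2589).
With 98% confidence, each one-unit increase in residual sugar is associated with a change of between -0.0169 and 0.2589 points in wine quality rating.

(-0.0169, 0.2589)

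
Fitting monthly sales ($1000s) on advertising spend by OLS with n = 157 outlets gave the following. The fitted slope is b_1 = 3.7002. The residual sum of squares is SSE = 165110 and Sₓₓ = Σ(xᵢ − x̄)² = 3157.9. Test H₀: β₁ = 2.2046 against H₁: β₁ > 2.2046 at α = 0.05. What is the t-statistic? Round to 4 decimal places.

t = 2.5751

MSE = SSE/(n − 2) = 165110/155 = 1065.23.
SE(b_1) = √(MSE/Sₓₓ) = √(1065.23/3157.9) = 0.580793.
t = (3.7002 − 2.2046) / 0.580793 = 2.5751.
df = n − 2 = 155.
One-sided p ≈ 0.0055, which is < 0.05, so reject H₀.
There is evidence that the true slope on advertising spend exceeds 2.2046 $1000s per unit.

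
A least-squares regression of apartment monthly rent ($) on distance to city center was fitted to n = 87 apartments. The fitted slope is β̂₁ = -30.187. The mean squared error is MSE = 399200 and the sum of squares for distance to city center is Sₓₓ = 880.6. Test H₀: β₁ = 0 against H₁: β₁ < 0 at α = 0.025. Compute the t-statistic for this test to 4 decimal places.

t = -1.4178

SE(β̂₁) = √(MSE/Sₓₓ) = √(399200/880.6) = 21.2915.
t = -30.187 / 21.2915 = -1.4178.
df = n − 2 = 85.
One-sided p ≈ 0.0800, which is ≥ 0.025, so fail to reject H₀.
The data do not give significant evidence that the true slope on distance to city center is negative.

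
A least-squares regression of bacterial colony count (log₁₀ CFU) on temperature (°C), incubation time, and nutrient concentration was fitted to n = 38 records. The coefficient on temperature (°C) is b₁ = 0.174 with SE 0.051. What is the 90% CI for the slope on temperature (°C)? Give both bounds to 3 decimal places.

(0.088, 0.260)

df = n − k − 1 = 38 − 3 − 1 = 34.
t* = t_{0.05, 34} = 1.690924.
Margin = t* × SE = 1.690924 × 0.051 = 0.08624.
CI: 0.174 ± 0.08624 → (0.088, 0.260).
With 90% confidence, each one-unit increase in temperature (°C) is associated with a change of between 0.088 and 0.260 log₁₀ CFU in bacterial colony count, holding the other predictors fixed.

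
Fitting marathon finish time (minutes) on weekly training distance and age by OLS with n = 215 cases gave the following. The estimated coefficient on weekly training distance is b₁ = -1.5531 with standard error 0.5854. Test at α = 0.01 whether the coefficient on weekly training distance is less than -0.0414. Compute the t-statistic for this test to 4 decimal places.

H₀: β₁ = -0.0414 vs H₁: β₁ < -0.0414.
t = (b₁ − β₁⁰)/SE = (-1.5531 − (-0.0414)) / 0.5854 = -2.5823.
df = n − k − 1 = 215 − 2 − 1 = 212.
One-sided p ≈ 0.0052, which is < 0.01, so reject H₀.
There is evidence that the true slope on weekly training distance is below -0.0414 minutes per unit, holding the other predictors fixed.

t = -2.5823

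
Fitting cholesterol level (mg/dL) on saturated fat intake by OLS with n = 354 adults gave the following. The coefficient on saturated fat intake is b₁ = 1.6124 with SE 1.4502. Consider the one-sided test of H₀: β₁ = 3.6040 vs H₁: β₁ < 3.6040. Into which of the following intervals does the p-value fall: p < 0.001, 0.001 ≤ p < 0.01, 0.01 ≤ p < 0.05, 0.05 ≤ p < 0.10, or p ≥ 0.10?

t = (1.6124 − 3.6040) / 1.4502 = -1.373.
df = n − 2 = 354 − 2 = 352.
One-sided p = P(T_{352} < t) ≈ 0.0853.
So 0.05 ≤ p < 0.10.

0.05 ≤ p < 0.10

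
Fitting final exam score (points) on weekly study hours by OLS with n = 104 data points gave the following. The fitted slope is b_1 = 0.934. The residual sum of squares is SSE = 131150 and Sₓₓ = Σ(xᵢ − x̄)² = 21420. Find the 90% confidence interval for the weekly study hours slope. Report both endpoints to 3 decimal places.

(0.527, 1.341)

MSE = SSE/(n − 2) = 131150/102 = 1285.78.
SE(b_1) = √(MSE/Sₓₓ) = √(1285.78/21420) = 0.245005.
df = n − 2 = 102.
t* = t_{0.05, 102} = 1.65993.
Margin = t* × SE = 1.65993 × 0.245005 = 0.40669.
CI: 0.934 ± 0.40669 → (0.527, 1.341).
With 90% confidence, each one-unit increase in weekly study hours is associated with a change of between 0.527 and 1.341 points in final exam score.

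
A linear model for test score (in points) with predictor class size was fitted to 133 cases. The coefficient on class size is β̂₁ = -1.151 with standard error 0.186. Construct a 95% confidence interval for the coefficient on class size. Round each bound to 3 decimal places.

df = n − 2 = 133 − 2 = 131.
t* = t_{0.025, 131} = 1.978239.
Margin = t* × SE = 1.978239 × 0.186 = 0.36795.
CI: -1.151 ± 0.36795 → (-1.519, -0.783).
With 95% confidence, each one-unit increase in class size is associated with a change of between -1.519 and -0.783 points in test score.

(-1.519, -0.783)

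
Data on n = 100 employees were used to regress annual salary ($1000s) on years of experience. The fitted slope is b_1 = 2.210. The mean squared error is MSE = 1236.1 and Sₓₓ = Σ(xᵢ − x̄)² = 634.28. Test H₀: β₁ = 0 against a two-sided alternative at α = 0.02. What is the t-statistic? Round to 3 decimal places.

SE(b_1) = √(MSE/Sₓₓ) = √(1236.1/634.28) = 1.396.
t = 2.210 / 1.396 = 1.583.
df = n − 2 = 98.
Two-sided p ≈ 0.1166, which is ≥ 0.02, so fail to reject H₀.
The data do not give significant evidence of an association between years of experience and annual salary.

t = 1.583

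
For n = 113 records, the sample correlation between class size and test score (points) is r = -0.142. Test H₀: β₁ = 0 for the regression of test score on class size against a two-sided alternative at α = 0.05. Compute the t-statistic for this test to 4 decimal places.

t = -1.5114

t = r·√(n − 2)/√(1 − r²) = -0.142·√111/√0.979836 = -1.5114.
df = n − 2 = 111.
Two-sided p ≈ 0.1335, which is ≥ 0.05, so fail to reject H₀.
The data do not give significant evidence of a linear association between class size and test score.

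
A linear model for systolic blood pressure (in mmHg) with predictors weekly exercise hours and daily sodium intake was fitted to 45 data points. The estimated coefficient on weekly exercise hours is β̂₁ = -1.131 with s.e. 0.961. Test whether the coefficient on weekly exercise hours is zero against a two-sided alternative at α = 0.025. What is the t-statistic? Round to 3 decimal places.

t = -1.177

H₀: β₁ = 0 vs H₁: β₁ ≠ 0.
t = (β̂₁ − β₁⁰)/SE = -1.131 / 0.961 = -1.177.
df = n − k − 1 = 45 − 2 − 1 = 42.
Two-sided p ≈ 0.2459, which is ≥ 0.025, so fail to reject H₀.
The data do not give significant evidence of an association between weekly exercise hours and systolic blood pressure, after adjusting for the other predictors.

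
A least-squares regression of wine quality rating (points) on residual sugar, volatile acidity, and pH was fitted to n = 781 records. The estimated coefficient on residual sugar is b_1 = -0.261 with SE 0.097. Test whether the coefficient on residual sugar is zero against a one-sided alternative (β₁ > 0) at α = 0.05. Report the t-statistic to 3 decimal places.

t = -2.691

H₀: β₁ = 0 vs H₁: β₁ > 0.
t = (b_1 − β₁⁰)/SE = -0.261 / 0.097 = -2.691.
df = n − k − 1 = 781 − 3 − 1 = 777.
One-sided p ≈ 0.9964, which is ≥ 0.05, so fail to reject H₀.
The data do not give significant evidence that the true slope on residual sugar is positive, holding the other predictors fixed.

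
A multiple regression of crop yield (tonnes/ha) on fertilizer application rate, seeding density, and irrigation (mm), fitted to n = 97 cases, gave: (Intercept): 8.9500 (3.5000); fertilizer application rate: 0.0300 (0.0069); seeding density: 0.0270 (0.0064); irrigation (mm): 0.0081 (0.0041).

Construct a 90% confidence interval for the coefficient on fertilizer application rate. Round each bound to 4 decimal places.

Read off: b = 0.0300, SE = 0.0069 for fertilizer application rate.
df = n − k − 1 = 97 − 3 − 1 = 93.
t* = t_{0.05, 93} = 1.661404.
Margin = t* × SE = 1.661404 × 0.0069 = 0.011464.
CI: 0.0300 ± 0.011464 → (0.0185, 0.0415).

(0.0185, 0.0415)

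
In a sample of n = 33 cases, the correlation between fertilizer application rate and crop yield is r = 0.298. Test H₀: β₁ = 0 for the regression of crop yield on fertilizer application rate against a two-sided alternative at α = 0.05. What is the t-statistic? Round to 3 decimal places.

t = r·√(n − 2)/√(1 − r²) = 0.298·√31/√0.911196 = 1.738.
df = n − 2 = 31.
Two-sided p ≈ 0.0921, which is ≥ 0.05, so fail to reject H₀.
The data do not give significant evidence of a linear association between fertilizer application rate and crop yield.

t = 1.738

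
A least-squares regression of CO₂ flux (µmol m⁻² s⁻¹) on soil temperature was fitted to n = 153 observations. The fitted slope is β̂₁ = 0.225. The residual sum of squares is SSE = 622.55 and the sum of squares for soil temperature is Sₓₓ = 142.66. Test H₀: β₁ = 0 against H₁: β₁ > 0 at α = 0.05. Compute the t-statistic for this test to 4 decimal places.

MSE = SSE/(n − 2) = 622.55/151 = 4.12285.
SE(β̂₁) = √(MSE/Sₓₓ) = √(4.12285/142.66) = 0.169999.
t = 0.225 / 0.169999 = 1.3235.
df = n − 2 = 151.
One-sided p ≈ 0.0938, which is ≥ 0.05, so fail to reject H₀.
The data do not give significant evidence that the true slope on soil temperature is positive.

t = 1.3235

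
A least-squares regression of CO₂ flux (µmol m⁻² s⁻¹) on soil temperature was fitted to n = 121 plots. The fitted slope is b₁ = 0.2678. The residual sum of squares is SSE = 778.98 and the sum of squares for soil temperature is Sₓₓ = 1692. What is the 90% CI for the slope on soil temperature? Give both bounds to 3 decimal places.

MSE = SSE/(n − 2) = 778.98/119 = 6.54605.
SE(b₁) = √(MSE/Sₓₓ) = √(6.54605/1692) = 0.0621999.
df = n − 2 = 119.
t* = t_{0.05, 119} = 1.657759.
Margin = t* × SE = 1.657759 × 0.0621999 = 0.10311.
CI: 0.2678 ± 0.10311 → (0.165, 0.371).
With 90% confidence, each one-unit increase in soil temperature is associated with a change of between 0.165 and 0.371 µmol m⁻² s⁻¹ in CO₂ flux.

(0.165, 0.371)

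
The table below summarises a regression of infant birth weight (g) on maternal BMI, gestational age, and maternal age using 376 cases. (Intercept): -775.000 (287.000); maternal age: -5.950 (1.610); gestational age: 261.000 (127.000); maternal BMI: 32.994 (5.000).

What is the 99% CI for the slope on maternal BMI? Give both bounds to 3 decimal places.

Read off: b = 32.994, SE = 5.000 for maternal BMI.
df = n − k − 1 = 376 − 3 − 1 = 372.
t* = t_{0.005, 372} = 2.58911.
Margin = t* × SE = 2.58911 × 5.000 = 12.94555.
CI: 32.994 ± 12.94555 → (20.048, 45.940).

(20.048, 45.940)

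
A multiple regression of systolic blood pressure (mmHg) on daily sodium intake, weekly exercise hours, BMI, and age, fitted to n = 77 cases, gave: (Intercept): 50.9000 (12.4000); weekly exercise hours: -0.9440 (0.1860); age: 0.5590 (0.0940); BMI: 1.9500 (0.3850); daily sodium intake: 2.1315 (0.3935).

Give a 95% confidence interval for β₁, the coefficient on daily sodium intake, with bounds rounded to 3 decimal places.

(1.347, 2.916)

Read off: b = 2.1315, SE = 0.3935 for daily sodium intake.
df = n − k − 1 = 77 − 4 − 1 = 72.
t* = t_{0.025, 72} = 1.993464.
Margin = t* × SE = 1.993464 × 0.3935 = 0.78443.
CI: 2.1315 ± 0.78443 → (1.347, 2.916).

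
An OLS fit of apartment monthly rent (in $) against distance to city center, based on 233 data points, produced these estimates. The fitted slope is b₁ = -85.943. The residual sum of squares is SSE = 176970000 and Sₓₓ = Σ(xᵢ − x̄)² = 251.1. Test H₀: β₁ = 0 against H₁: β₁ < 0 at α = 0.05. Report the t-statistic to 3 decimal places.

t = -1.556

MSE = SSE/(n − 2) = 176970000/231 = 766104.
SE(b₁) = √(MSE/Sₓₓ) = √(766104/251.1) = 55.2358.
t = -85.943 / 55.2358 = -1.556.
df = n − 2 = 231.
One-sided p ≈ 0.0605, which is ≥ 0.05, so fail to reject H₀.
The data do not give significant evidence that the true slope on distance to city center is negative.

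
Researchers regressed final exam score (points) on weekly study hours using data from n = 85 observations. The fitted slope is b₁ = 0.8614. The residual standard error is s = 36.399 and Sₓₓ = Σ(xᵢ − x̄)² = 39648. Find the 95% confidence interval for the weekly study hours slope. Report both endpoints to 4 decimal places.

(0.4978, 1.2250)

SE(b₁) = s/√Sₓₓ = 36.399/√39648 = 0.182801.
df = n − 2 = 83.
t* = t_{0.025, 83} = 1.98896.
Margin = t* × SE = 1.98896 × 0.182801 = 0.363584.
CI: 0.8614 ± 0.363584 → (0.4978, 1.2250).
With 95% confidence, each one-unit increase in weekly study hours is associated with a change of between 0.4978 and 1.2250 points in final exam score.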